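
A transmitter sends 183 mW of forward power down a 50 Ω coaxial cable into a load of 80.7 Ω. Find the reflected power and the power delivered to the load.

Γ = (80.7 − 50)/(80.7 + 50) = 0.235
|Γ|² = 0.0552
P_refl = |Γ|²·P_inc = 10.1 mW, P_del = (1 − |Γ|²)·P_inc = 173 mW

P_reflected ≈ 10.1 mW; P_delivered ≈ 173 mW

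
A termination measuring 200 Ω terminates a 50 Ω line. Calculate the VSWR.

VSWR ≈ 4

Γ = (200 − 50)/(200 + 50) = 0.6
VSWR = (1 + 0.6)/(1 − 0.6)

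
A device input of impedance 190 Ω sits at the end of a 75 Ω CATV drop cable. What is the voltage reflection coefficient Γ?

Γ = (Z_L − Z_0)/(Z_L + Z_0) = (190 − 75)/(190 + 75) = 115/265

Γ = 0.434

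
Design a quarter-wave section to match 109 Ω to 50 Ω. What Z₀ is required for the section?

Z_qwt = √(Z_0·R_L) = √(50 × 109) = √5450

Z_qwt ≈ 73.8 Ω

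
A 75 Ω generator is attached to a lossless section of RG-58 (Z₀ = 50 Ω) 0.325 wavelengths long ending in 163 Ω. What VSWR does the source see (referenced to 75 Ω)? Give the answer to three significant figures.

VSWR ≈ 4.36

βl = 2π × 0.325 = 117°
tan(βl) = -1.96
Z_in = Z_0·(Z_L + jZ_0·tanβl)/(Z_0 + jZ_L·tanβl) = 18.9 + j22.5 Ω
Γ_s = (Z_in − Z_s)/(Z_in + Z_s) = (-56.1 + j22.5)/(93.9 + j22.5), |Γ_s| = 0.627
VSWR = (1 + |Γ_s|)/(1 − |Γ_s|)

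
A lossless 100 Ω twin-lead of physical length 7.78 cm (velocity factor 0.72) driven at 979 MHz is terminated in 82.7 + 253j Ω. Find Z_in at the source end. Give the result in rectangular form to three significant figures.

λ = v/f = 0.72·c / 979 MHz = 0.221 m
βl = 2π·l/λ = 2π × 0.353 = 127°
tan(βl) = tan(127°) = -1.33
Z_in = Z_0·(Z_L + jZ_0·tanβl)/(Z_0 + jZ_L·tanβl)
     = 100·(82.7 + j120)/(436 − j110)

Z_in ≈ 11.3 + j30.3 Ω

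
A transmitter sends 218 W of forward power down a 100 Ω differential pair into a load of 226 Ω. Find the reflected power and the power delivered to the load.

Γ = (226 − 100)/(226 + 100) = 0.387
|Γ|² = 0.149
P_refl = |Γ|²·P_inc = 32.6 W, P_del = (1 − |Γ|²)·P_inc = 185 W

P_reflected ≈ 32.6 W; P_delivered ≈ 185 W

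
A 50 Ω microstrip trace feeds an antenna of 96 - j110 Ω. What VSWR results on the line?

Γ = (Z_L − Z_0)/(Z_L + Z_0) = (46 − j110)/(146 − j110)
|Γ| = 119/183 = 0.652
VSWR = (1 + |Γ|)/(1 − |Γ|) = 1.65/0.348

VSWR ≈ 4.75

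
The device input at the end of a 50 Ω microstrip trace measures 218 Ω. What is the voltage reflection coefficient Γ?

Γ = 0.627

Γ = (Z_L − Z_0)/(Z_L + Z_0) = (218 − 50)/(218 + 50) = 168/268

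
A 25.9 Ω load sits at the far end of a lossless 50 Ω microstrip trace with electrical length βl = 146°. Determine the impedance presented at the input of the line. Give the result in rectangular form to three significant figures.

tan(βl) = tan(146°) = -0.675
Z_in = Z_0·(Z_L + jZ_0·tanβl)/(Z_0 + jZ_L·tanβl)
     = 50·(25.9 − j33.7)/(50 − j17.5)

Z_in ≈ 33.6 − j22 Ω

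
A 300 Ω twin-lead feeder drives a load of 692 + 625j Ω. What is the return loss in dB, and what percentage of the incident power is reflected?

Γ = (392 + j625)/(992 + j625), |Γ| = 0.629
RL = −20·log₁₀(0.629) = 4.02 dB
P_refl/P_inc = |Γ|² = 0.396

RL ≈ 4.02 dB; 39.6% of incident power reflected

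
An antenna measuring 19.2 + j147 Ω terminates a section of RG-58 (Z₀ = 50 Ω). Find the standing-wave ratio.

VSWR ≈ 25.5

Γ = (Z_L − Z_0)/(Z_L + Z_0) = (-30.8 + j147)/(69.2 + j147)
|Γ| = 150/162 = 0.924
VSWR = (1 + |Γ|)/(1 − |Γ|) = 1.92/0.0756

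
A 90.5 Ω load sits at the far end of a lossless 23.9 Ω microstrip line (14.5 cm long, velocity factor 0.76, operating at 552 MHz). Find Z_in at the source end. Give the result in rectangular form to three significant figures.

Z_in ≈ 9.38 + j15.8 Ω

λ = v/f = 0.76·c / 552 MHz = 0.413 m
βl = 2π·l/λ = 2π × 0.351 = 126°
tan(βl) = tan(126°) = -1.36
Z_in = Z_0·(Z_L + jZ_0·tanβl)/(Z_0 + jZ_L·tanβl)
     = 23.9·(90.5 − j32.4)/(23.9 − j123)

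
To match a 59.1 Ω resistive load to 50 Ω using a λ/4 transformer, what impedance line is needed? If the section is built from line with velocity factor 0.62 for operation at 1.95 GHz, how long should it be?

Z_qwt ≈ 54.4 Ω; length ≈ 2.38 cm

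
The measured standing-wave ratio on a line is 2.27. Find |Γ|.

|Γ| ≈ 0.388

|Γ| = (S − 1)/(S + 1) = (2.27 − 1)/(2.27 + 1) = 1.27/3.27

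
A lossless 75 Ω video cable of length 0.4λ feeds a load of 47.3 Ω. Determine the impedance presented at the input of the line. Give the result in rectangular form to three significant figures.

Z_in ≈ 59.7 − j27.1 Ω

βl = 2π × 0.4 = 144°
tan(βl) = tan(144°) = -0.727
Z_in = Z_0·(Z_L + jZ_0·tanβl)/(Z_0 + jZ_L·tanβl)
     = 75·(47.3 − j54.5)/(75 − j34.4)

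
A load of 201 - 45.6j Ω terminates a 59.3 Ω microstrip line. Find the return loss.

Γ = (141.7 − j45.6)/(260.3 − j45.6), |Γ| = 0.563
RL = −20·log₁₀|Γ| = −20·log₁₀(0.563)

RL ≈ 4.99 dB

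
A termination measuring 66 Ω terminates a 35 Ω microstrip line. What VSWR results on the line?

Γ = (66 − 35)/(66 + 35) = 0.307
VSWR = (1 + 0.307)/(1 − 0.307)

VSWR ≈ 1.89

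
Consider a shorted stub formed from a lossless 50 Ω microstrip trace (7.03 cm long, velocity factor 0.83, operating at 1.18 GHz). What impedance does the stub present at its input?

λ = v/f = 0.83·c / 1.18 GHz = 0.211 m
βl = 2π·l/λ = 2π × 0.333 = 120°
tan(βl) = -1.74
For a shorted stub, Z_in = jZ_0·tan(βl)

Z_in ≈ −j86.8 Ω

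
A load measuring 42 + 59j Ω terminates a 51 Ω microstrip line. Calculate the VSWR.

VSWR ≈ 3.37

Γ = (Z_L − Z_0)/(Z_L + Z_0) = (-9 + j59)/(93 + j59)
|Γ| = 59.7/110 = 0.542
VSWR = (1 + |Γ|)/(1 − |Γ|) = 1.54/0.458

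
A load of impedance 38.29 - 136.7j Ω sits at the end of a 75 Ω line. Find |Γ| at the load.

|Γ| ≈ 0.797

Γ = (Z_L − Z_0)/(Z_L + Z_0) = (-36.71 − j136.7)/(113.3 − j136.7)
|Γ| = 142/178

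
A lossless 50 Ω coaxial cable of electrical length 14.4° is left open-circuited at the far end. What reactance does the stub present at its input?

X_in ≈ -195 Ω (capacitive)

tan(βl) = 0.257
For an open-circuited stub, Z_in = −jZ_0·cot(βl) = −jZ_0/tan(βl)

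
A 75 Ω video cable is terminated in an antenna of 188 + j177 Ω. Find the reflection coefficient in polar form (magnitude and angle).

Γ ≈ 0.662 ∠ 23.5°

Γ = (Z_L − Z_0)/(Z_L + Z_0) = (113 + j177)/(263 + j177)
|Γ| = 210/317 = 0.662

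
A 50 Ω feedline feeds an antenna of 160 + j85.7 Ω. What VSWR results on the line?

Γ = (Z_L − Z_0)/(Z_L + Z_0) = (110 + j85.7)/(210 + j85.7)
|Γ| = 139/227 = 0.615
VSWR = (1 + |Γ|)/(1 − |Γ|) = 1.61/0.385

VSWR ≈ 4.19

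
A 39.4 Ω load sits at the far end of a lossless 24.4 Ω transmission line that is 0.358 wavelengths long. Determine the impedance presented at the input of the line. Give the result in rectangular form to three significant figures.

βl = 2π × 0.358 = 129°
tan(βl) = tan(129°) = -1.24
Z_in = Z_0·(Z_L + jZ_0·tanβl)/(Z_0 + jZ_L·tanβl)
     = 24.4·(39.4 − j30.3)/(24.4 − j48.9)

Z_in ≈ 20 + j9.71 Ω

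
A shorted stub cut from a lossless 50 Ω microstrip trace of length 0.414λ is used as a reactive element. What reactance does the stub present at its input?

X_in ≈ -30 Ω (capacitive)

βl = 2π × 0.414 = 149°
tan(βl) = -0.6
For a shorted stub, Z_in = jZ_0·tan(βl)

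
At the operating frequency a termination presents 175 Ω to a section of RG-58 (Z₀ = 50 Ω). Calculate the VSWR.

VSWR ≈ 3.5

Γ = (175 − 50)/(175 + 50) = 0.556
VSWR = (1 + 0.556)/(1 − 0.556)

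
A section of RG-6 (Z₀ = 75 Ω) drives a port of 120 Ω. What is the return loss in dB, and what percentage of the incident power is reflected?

Γ = (120 − 75)/(120 + 75) = 0.231
RL = −20·log₁₀(0.231) = 12.7 dB
P_refl/P_inc = |Γ|² = 0.0533

RL ≈ 12.7 dB; 5.33% of incident power reflected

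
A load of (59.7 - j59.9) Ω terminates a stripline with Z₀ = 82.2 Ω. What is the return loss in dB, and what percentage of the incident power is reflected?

Γ = (-22.5 − j59.9)/(141.9 − j59.9), |Γ| = 0.415
RL = −20·log₁₀(0.415) = 7.63 dB
P_refl/P_inc = |Γ|² = 0.173

RL ≈ 7.63 dB; 17.3% of incident power reflected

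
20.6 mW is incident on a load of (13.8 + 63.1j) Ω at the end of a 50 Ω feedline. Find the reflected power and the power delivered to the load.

P_reflected ≈ 13.5 mW; P_delivered ≈ 7.06 mW

|Γ| = |(-36.2 + j63.1)/(63.8 + j63.1)| = 0.811
|Γ|² = 0.657
P_refl = |Γ|²·P_inc = 13.5 mW, P_del = (1 − |Γ|²)·P_inc = 7.06 mW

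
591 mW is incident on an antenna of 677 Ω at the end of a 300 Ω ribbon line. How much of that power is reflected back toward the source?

P_reflected ≈ 88 mW

Γ = (677 − 300)/(677 + 300) = 0.386
|Γ|² = 0.149
P_refl = |Γ|²·P_inc = 88 mW, P_del = (1 − |Γ|²)·P_inc = 503 mW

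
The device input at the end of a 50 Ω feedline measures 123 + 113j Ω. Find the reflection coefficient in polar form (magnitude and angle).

Γ ≈ 0.651 ∠ 24°

Γ = (Z_L − Z_0)/(Z_L + Z_0) = (73 + j113)/(173 + j113)
|Γ| = 135/207 = 0.651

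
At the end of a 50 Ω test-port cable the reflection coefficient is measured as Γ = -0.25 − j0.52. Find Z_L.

Z_L = Z_0·(1 + Γ)/(1 − Γ) = 50·(0.75 − j0.52)/(1.25 + j0.52)

Z_L ≈ 18.2 − j28.4 Ω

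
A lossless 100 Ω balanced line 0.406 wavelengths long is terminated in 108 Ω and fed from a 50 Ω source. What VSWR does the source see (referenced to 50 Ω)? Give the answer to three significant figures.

βl = 2π × 0.406 = 146°
tan(βl) = -0.67
Z_in = Z_0·(Z_L + jZ_0·tanβl)/(Z_0 + jZ_L·tanβl) = 103 + j7.32 Ω
Γ_s = (Z_in − Z_s)/(Z_in + Z_s) = (52.7 + j7.32)/(153 + j7.32), |Γ_s| = 0.348
VSWR = (1 + |Γ_s|)/(1 − |Γ_s|)

VSWR ≈ 2.07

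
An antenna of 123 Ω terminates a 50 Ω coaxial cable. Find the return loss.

Γ = (123 − 50)/(123 + 50) = 0.422
RL = −20·log₁₀|Γ| = −20·log₁₀(0.422)

RL ≈ 7.49 dB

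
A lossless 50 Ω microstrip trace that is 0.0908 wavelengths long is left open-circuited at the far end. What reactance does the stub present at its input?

βl = 2π × 0.0908 = 32.7°
tan(βl) = 0.642
For an open-circuited stub, Z_in = −jZ_0·cot(βl) = −jZ_0/tan(βl)

X_in ≈ -77.9 Ω (capacitive)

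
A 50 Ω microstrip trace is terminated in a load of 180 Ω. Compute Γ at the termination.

Γ = (Z_L − Z_0)/(Z_L + Z_0) = (180 − 50)/(180 + 50) = 130/230

Γ = 0.565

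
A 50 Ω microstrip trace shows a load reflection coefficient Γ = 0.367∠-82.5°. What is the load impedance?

Z_L = Z_0·(1 + Γ)/(1 − Γ) = 50·(1.05 − j0.364)/(0.952 + j0.364)

Z_L ≈ 41.6 − j35 Ω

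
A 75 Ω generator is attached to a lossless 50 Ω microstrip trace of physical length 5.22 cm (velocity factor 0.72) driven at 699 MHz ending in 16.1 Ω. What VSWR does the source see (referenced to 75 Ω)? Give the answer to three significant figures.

λ = v/f = 0.72·c / 699 MHz = 0.309 m
βl = 2π·l/λ = 2π × 0.169 = 60.8°
tan(βl) = 1.79
Z_in = Z_0·(Z_L + jZ_0·tanβl)/(Z_0 + jZ_L·tanβl) = 50.8 + j60.2 Ω
Γ_s = (Z_in − Z_s)/(Z_in + Z_s) = (-24.2 + j60.2)/(126 + j60.2), |Γ_s| = 0.465
VSWR = (1 + |Γ_s|)/(1 − |Γ_s|)

VSWR ≈ 2.74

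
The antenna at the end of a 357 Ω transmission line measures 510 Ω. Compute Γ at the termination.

Γ = (Z_L − Z_0)/(Z_L + Z_0) = (510 − 357)/(510 + 357) = 153/867

Γ = 0.176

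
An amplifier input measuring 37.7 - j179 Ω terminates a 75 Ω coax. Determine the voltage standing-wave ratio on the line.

VSWR ≈ 13.8

Γ = (Z_L − Z_0)/(Z_L + Z_0) = (-37.3 − j179)/(112.7 − j179)
|Γ| = 183/212 = 0.864
VSWR = (1 + |Γ|)/(1 − |Γ|) = 1.86/0.136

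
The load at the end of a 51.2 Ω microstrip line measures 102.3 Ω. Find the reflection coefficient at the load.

Γ = 0.333

Γ = (Z_L − Z_0)/(Z_L + Z_0) = (102.3 − 51.2)/(102.3 + 51.2) = 51.1/153.5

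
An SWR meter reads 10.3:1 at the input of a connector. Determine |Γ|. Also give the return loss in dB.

|Γ| ≈ 0.823; return loss ≈ 1.69 dB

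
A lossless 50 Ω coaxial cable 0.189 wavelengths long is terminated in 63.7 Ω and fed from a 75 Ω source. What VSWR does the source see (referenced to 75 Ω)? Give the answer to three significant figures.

βl = 2π × 0.189 = 68°
tan(βl) = 2.48
Z_in = Z_0·(Z_L + jZ_0·tanβl)/(Z_0 + jZ_L·tanβl) = 41.5 − j7.03 Ω
Γ_s = (Z_in − Z_s)/(Z_in + Z_s) = (-33.5 − j7.03)/(116 − j7.03), |Γ_s| = 0.294
VSWR = (1 + |Γ_s|)/(1 − |Γ_s|)

VSWR ≈ 1.83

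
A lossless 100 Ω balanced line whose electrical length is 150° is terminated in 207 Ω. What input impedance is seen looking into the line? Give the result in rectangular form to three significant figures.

tan(βl) = tan(150°) = -0.577
Z_in = Z_0·(Z_L + jZ_0·tanβl)/(Z_0 + jZ_L·tanβl)
     = 100·(207 − j57.7)/(100 − j120)

Z_in ≈ 114 + j78.1 Ω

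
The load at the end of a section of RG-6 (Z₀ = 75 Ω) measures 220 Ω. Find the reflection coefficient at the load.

Γ = (Z_L − Z_0)/(Z_L + Z_0) = (220 − 75)/(220 + 75) = 145/295

Γ = 0.492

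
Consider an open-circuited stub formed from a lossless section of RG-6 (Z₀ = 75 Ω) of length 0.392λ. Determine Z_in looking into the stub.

Z_in ≈ +j93 Ω

βl = 2π × 0.392 = 141°
tan(βl) = -0.806
For an open-circuited stub, Z_in = −jZ_0·cot(βl) = −jZ_0/tan(βl)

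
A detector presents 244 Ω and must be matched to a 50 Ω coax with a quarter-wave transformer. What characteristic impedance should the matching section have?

Z_qwt ≈ 110 Ω

Z_qwt = √(Z_0·R_L) = √(50 × 244) = √12200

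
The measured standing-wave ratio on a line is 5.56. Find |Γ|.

|Γ| = (S − 1)/(S + 1) = (5.56 − 1)/(5.56 + 1) = 4.56/6.56

|Γ| ≈ 0.695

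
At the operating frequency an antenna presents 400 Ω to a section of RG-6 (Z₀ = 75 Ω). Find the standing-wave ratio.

VSWR ≈ 5.33

Γ = (400 − 75)/(400 + 75) = 0.684
VSWR = (1 + 0.684)/(1 − 0.684)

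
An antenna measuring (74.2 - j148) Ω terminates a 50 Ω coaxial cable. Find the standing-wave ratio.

VSWR ≈ 7.94

Γ = (Z_L − Z_0)/(Z_L + Z_0) = (24.2 − j148)/(124.2 − j148)
|Γ| = 150/193 = 0.776
VSWR = (1 + |Γ|)/(1 − |Γ|) = 1.78/0.224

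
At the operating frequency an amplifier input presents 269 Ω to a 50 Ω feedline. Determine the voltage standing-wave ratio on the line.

For a purely resistive load, VSWR = R_L/Z_0 or Z_0/R_L (whichever > 1) = 269/50

VSWR ≈ 5.38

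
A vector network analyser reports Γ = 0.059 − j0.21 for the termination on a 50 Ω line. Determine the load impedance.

Z_L ≈ 51.2 − j22.6 Ω

Z_L = Z_0·(1 + Γ)/(1 − Γ) = 50·(1.06 − j0.21)/(0.941 + j0.21)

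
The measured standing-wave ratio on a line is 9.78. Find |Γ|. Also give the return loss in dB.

|Γ| = (S − 1)/(S + 1) = (9.78 − 1)/(9.78 + 1) = 8.78/10.8
RL = −20·log₁₀|Γ| = −20·log₁₀(0.814)

|Γ| ≈ 0.814; return loss ≈ 1.78 dB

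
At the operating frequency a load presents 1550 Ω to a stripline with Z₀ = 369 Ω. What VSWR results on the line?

VSWR ≈ 4.2

Γ = (1550 − 369)/(1550 + 369) = 0.615
VSWR = (1 + 0.615)/(1 − 0.615)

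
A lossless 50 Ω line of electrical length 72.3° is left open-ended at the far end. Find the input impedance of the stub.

tan(βl) = 3.13
For an open-ended stub, Z_in = −jZ_0·cot(βl) = −jZ_0/tan(βl)

Z_in ≈ −j16 Ω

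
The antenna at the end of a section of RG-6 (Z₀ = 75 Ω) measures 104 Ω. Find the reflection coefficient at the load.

Γ = 0.162

Γ = (Z_L − Z_0)/(Z_L + Z_0) = (104 − 75)/(104 + 75) = 29/179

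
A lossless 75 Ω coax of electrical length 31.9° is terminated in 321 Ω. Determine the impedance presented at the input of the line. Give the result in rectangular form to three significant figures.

tan(βl) = tan(31.9°) = 0.622
Z_in = Z_0·(Z_L + jZ_0·tanβl)/(Z_0 + jZ_L·tanβl)
     = 75·(321 + j46.7)/(75 + j200)

Z_in ≈ 55 − j99.8 Ω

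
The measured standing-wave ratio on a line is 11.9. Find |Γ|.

|Γ| ≈ 0.845

|Γ| = (S − 1)/(S + 1) = (11.9 − 1)/(11.9 + 1) = 10.9/12.9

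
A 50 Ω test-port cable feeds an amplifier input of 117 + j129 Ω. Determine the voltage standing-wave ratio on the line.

VSWR ≈ 5.43

Γ = (Z_L − Z_0)/(Z_L + Z_0) = (67 + j129)/(167 + j129)
|Γ| = 145/211 = 0.689
VSWR = (1 + |Γ|)/(1 − |Γ|) = 1.69/0.311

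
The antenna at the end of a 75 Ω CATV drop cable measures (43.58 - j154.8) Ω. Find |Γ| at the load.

|Γ| ≈ 0.81

Γ = (Z_L − Z_0)/(Z_L + Z_0) = (-31.42 − j154.8)/(118.6 − j154.8)
|Γ| = 158/195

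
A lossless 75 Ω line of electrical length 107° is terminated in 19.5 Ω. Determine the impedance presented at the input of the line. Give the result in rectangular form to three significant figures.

tan(βl) = tan(107°) = -3.27
Z_in = Z_0·(Z_L + jZ_0·tanβl)/(Z_0 + jZ_L·tanβl)
     = 75·(19.5 − j245)/(75 − j63.8)

Z_in ≈ 132 − j133 Ω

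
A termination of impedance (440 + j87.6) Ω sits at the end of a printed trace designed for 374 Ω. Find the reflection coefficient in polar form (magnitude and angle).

Γ ≈ 0.134 ∠ 46.9°

Γ = (Z_L − Z_0)/(Z_L + Z_0) = (66 + j87.6)/(814 + j87.6)
|Γ| = 110/819 = 0.134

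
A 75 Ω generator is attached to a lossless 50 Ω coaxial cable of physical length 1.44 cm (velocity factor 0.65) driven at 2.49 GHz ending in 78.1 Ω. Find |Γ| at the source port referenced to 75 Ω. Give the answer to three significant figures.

|Γ| ≈ 0.373

λ = v/f = 0.65·c / 2.49 GHz = 0.0783 m
βl = 2π·l/λ = 2π × 0.184 = 66.2°
tan(βl) = 2.27
Z_in = Z_0·(Z_L + jZ_0·tanβl)/(Z_0 + jZ_L·tanβl) = 35.4 − j12.1 Ω
Γ_s = (Z_in − Z_s)/(Z_in + Z_s) = (-39.6 − j12.1)/(110 − j12.1), |Γ_s| = 0.373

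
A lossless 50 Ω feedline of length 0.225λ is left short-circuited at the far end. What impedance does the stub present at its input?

Z_in ≈ +j316 Ω

βl = 2π × 0.225 = 81°
tan(βl) = 6.31
For a short-circuited stub, Z_in = jZ_0·tan(βl)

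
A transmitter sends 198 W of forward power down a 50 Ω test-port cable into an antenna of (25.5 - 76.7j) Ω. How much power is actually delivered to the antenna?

|Γ| = |(-24.5 − j76.7)/(75.5 − j76.7)| = 0.748
|Γ|² = 0.56
P_refl = |Γ|²·P_inc = 111 W, P_del = (1 − |Γ|²)·P_inc = 87.2 W

P_delivered ≈ 87.2 W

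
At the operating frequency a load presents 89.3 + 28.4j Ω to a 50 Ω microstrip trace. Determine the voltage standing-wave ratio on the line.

VSWR ≈ 2.04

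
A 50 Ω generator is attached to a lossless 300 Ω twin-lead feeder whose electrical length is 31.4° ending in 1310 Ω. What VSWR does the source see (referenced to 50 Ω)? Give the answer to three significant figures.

tan(βl) = 0.61
Z_in = Z_0·(Z_L + jZ_0·tanβl)/(Z_0 + jZ_L·tanβl) = 222 − j408 Ω
Γ_s = (Z_in − Z_s)/(Z_in + Z_s) = (172 − j408)/(272 − j408), |Γ_s| = 0.903
VSWR = (1 + |Γ_s|)/(1 − |Γ_s|)

VSWR ≈ 19.6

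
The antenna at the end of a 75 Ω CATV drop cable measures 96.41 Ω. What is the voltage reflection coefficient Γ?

Γ = (Z_L − Z_0)/(Z_L + Z_0) = (96.41 − 75)/(96.41 + 75) = 21.41/171.4

Γ = 0.125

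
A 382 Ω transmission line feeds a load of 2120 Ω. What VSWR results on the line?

VSWR ≈ 5.55

For a purely resistive load, VSWR = R_L/Z_0 or Z_0/R_L (whichever > 1) = 2120/382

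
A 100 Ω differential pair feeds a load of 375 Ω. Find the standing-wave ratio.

Γ = (375 − 100)/(375 + 100) = 0.579
VSWR = (1 + 0.579)/(1 − 0.579)

VSWR ≈ 3.75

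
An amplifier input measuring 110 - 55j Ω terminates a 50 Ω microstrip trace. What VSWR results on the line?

VSWR ≈ 2.85

Γ = (Z_L − Z_0)/(Z_L + Z_0) = (60 − j55)/(160 − j55)
|Γ| = 81.4/169 = 0.481
VSWR = (1 + |Γ|)/(1 − |Γ|) = 1.48/0.519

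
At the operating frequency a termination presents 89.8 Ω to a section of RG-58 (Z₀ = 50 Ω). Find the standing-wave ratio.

VSWR ≈ 1.8

For a purely resistive load, VSWR = R_L/Z_0 or Z_0/R_L (whichever > 1) = 89.8/50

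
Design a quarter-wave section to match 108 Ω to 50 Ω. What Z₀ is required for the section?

Z_qwt = √(Z_0·R_L) = √(50 × 108) = √5400

Z_qwt ≈ 73.5 Ω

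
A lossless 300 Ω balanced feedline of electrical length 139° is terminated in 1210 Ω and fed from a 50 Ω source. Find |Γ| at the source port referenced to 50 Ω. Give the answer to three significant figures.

|Γ| ≈ 0.872

tan(βl) = -0.869
Z_in = Z_0·(Z_L + jZ_0·tanβl)/(Z_0 + jZ_L·tanβl) = 160 + j300 Ω
Γ_s = (Z_in − Z_s)/(Z_in + Z_s) = (110 + j300)/(210 + j300), |Γ_s| = 0.872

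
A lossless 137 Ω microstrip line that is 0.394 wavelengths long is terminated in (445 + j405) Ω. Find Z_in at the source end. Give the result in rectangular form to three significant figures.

Z_in ≈ 41 + j121 Ω

βl = 2π × 0.394 = 142°
tan(βl) = tan(142°) = -0.786
Z_in = Z_0·(Z_L + jZ_0·tanβl)/(Z_0 + jZ_L·tanβl)
     = 137·(445 + j297)/(455 − j350)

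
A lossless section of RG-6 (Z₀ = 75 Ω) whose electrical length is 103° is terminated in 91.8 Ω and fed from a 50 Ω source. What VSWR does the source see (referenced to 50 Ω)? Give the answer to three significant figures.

VSWR ≈ 1.27

tan(βl) = -4.33
Z_in = Z_0·(Z_L + jZ_0·tanβl)/(Z_0 + jZ_L·tanβl) = 62.3 + j5.56 Ω
Γ_s = (Z_in − Z_s)/(Z_in + Z_s) = (12.3 + j5.56)/(112 + j5.56), |Γ_s| = 0.12
VSWR = (1 + |Γ_s|)/(1 − |Γ_s|)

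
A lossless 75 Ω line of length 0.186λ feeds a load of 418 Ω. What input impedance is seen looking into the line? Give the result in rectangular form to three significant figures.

Z_in ≈ 15.8 − j30.7 Ω

βl = 2π × 0.186 = 67°
tan(βl) = tan(67°) = 2.35
Z_in = Z_0·(Z_L + jZ_0·tanβl)/(Z_0 + jZ_L·tanβl)
     = 75·(418 + j176)/(75 + j983)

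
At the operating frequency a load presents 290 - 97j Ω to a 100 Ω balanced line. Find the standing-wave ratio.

Γ = (Z_L − Z_0)/(Z_L + Z_0) = (190 − j97)/(390 − j97)
|Γ| = 213/402 = 0.531
VSWR = (1 + |Γ|)/(1 − |Γ|) = 1.53/0.469

VSWR ≈ 3.26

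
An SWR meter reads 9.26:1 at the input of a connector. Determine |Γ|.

|Γ| ≈ 0.805

|Γ| = (S − 1)/(S + 1) = (9.26 − 1)/(9.26 + 1) = 8.26/10.3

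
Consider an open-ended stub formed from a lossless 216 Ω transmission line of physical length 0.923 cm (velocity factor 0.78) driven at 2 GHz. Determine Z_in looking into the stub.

λ = v/f = 0.78·c / 2 GHz = 0.117 m
βl = 2π·l/λ = 2π × 0.0789 = 28.4°
tan(βl) = 0.541
For an open-ended stub, Z_in = −jZ_0·cot(βl) = −jZ_0/tan(βl)

Z_in ≈ −j399 Ω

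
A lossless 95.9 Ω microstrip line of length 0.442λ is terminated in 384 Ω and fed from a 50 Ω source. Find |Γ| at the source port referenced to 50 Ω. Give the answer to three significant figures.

βl = 2π × 0.442 = 159°
tan(βl) = -0.381
Z_in = Z_0·(Z_L + jZ_0·tanβl)/(Z_0 + jZ_L·tanβl) = 132 + j165 Ω
Γ_s = (Z_in − Z_s)/(Z_in + Z_s) = (82 + j165)/(182 + j165), |Γ_s| = 0.75

|Γ| ≈ 0.75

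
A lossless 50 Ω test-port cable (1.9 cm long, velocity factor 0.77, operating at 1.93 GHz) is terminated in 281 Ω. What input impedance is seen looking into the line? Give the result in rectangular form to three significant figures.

λ = v/f = 0.77·c / 1.93 GHz = 0.12 m
βl = 2π·l/λ = 2π × 0.159 = 57.1°
tan(βl) = tan(57.1°) = 1.55
Z_in = Z_0·(Z_L + jZ_0·tanβl)/(Z_0 + jZ_L·tanβl)
     = 50·(281 + j77.4)/(50 + j435)

Z_in ≈ 12.4 − j30.9 Ω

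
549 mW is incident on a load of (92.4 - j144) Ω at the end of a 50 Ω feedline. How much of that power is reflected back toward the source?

|Γ| = |(42.4 − j144)/(142.4 − j144)| = 0.741
|Γ|² = 0.549
P_refl = |Γ|²·P_inc = 302 mW, P_del = (1 − |Γ|²)·P_inc = 247 mW

P_reflected ≈ 302 mW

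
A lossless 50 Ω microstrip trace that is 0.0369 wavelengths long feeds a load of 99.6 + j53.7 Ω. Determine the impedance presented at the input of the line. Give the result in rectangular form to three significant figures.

Z_in ≈ 135 + j2.64 Ω

βl = 2π × 0.0369 = 13.3°
tan(βl) = tan(13.3°) = 0.236
Z_in = Z_0·(Z_L + jZ_0·tanβl)/(Z_0 + jZ_L·tanβl)
     = 50·(99.6 + j65.5)/(37.3 + j23.5)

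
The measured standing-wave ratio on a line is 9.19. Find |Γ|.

|Γ| ≈ 0.804

|Γ| = (S − 1)/(S + 1) = (9.19 − 1)/(9.19 + 1) = 8.19/10.2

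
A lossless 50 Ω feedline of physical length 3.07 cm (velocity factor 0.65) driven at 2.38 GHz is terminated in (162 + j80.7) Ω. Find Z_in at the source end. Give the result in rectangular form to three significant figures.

Z_in ≈ 18.6 + j34.8 Ω

λ = v/f = 0.65·c / 2.38 GHz = 0.0819 m
βl = 2π·l/λ = 2π × 0.375 = 135°
tan(βl) = tan(135°) = -1
Z_in = Z_0·(Z_L + jZ_0·tanβl)/(Z_0 + jZ_L·tanβl)
     = 50·(162 + j30.5)/(131 − j163)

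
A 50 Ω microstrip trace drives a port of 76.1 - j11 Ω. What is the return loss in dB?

Γ = (26.1 − j11)/(126.1 − j11), |Γ| = 0.224
RL = −20·log₁₀|Γ| = −20·log₁₀(0.224)

RL ≈ 13 dB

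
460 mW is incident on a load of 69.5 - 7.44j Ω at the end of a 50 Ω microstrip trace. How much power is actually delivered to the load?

P_delivered ≈ 446 mW

|Γ| = |(19.5 − j7.44)/(119.5 − j7.44)| = 0.174
|Γ|² = 0.0304
P_refl = |Γ|²·P_inc = 14 mW, P_del = (1 − |Γ|²)·P_inc = 446 mW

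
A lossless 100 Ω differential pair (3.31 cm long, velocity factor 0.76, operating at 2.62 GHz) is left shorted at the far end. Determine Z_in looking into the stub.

Z_in ≈ −j93.5 Ω

λ = v/f = 0.76·c / 2.62 GHz = 0.087 m
βl = 2π·l/λ = 2π × 0.38 = 137°
tan(βl) = -0.935
For a shorted stub, Z_in = jZ_0·tan(βl)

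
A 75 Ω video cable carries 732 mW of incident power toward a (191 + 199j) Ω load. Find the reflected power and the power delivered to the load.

P_reflected ≈ 352 mW; P_delivered ≈ 380 mW

|Γ| = |(116 + j199)/(266 + j199)| = 0.693
|Γ|² = 0.481
P_refl = |Γ|²·P_inc = 352 mW, P_del = (1 − |Γ|²)·P_inc = 380 mW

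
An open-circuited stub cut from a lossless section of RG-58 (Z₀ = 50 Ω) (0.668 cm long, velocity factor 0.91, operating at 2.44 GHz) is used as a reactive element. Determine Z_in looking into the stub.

λ = v/f = 0.91·c / 2.44 GHz = 0.112 m
βl = 2π·l/λ = 2π × 0.0597 = 21.5°
tan(βl) = 0.394
For an open-circuited stub, Z_in = −jZ_0·cot(βl) = −jZ_0/tan(βl)

Z_in ≈ −j127 Ω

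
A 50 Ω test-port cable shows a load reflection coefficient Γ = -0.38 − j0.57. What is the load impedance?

Z_L ≈ 11.9 − j25.6 Ω

Z_L = Z_0·(1 + Γ)/(1 − Γ) = 50·(0.62 − j0.57)/(1.38 + j0.57)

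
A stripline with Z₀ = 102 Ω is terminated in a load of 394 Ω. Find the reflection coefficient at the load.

Γ = 0.589

Γ = (Z_L − Z_0)/(Z_L + Z_0) = (394 − 102)/(394 + 102) = 292/496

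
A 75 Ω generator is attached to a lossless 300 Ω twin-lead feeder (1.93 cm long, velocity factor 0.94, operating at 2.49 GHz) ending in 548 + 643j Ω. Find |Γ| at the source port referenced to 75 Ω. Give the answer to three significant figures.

|Γ| ≈ 0.821

λ = v/f = 0.94·c / 2.49 GHz = 0.113 m
βl = 2π·l/λ = 2π × 0.17 = 61.3°
tan(βl) = 1.83
Z_in = Z_0·(Z_L + jZ_0·tanβl)/(Z_0 + jZ_L·tanβl) = 121 − j270 Ω
Γ_s = (Z_in − Z_s)/(Z_in + Z_s) = (45.9 − j270)/(196 − j270), |Γ_s| = 0.821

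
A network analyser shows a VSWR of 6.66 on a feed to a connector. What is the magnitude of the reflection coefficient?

|Γ| ≈ 0.739

|Γ| = (S − 1)/(S + 1) = (6.66 − 1)/(6.66 + 1) = 5.66/7.66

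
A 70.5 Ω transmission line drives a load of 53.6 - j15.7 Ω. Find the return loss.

Γ = (-16.9 − j15.7)/(124.1 − j15.7), |Γ| = 0.184
RL = −20·log₁₀|Γ| = −20·log₁₀(0.184)

RL ≈ 14.7 dB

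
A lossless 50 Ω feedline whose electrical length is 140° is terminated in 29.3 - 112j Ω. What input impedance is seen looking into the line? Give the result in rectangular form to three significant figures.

tan(βl) = tan(140°) = -0.839
Z_in = Z_0·(Z_L + jZ_0·tanβl)/(Z_0 + jZ_L·tanβl)
     = 50·(29.3 − j154)/(-44 − j24.6)

Z_in ≈ 49.2 + j148 Ω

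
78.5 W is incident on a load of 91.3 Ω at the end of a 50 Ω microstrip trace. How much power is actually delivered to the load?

P_delivered ≈ 71.8 W

Γ = (91.3 − 50)/(91.3 + 50) = 0.292
|Γ|² = 0.0854
P_refl = |Γ|²·P_inc = 6.71 W, P_del = (1 − |Γ|²)·P_inc = 71.8 W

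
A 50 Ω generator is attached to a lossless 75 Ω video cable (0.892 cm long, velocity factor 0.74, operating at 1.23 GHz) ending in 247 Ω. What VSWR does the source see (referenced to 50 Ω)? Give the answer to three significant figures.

λ = v/f = 0.74·c / 1.23 GHz = 0.18 m
βl = 2π·l/λ = 2π × 0.0494 = 17.8°
tan(βl) = 0.321
Z_in = Z_0·(Z_L + jZ_0·tanβl)/(Z_0 + jZ_L·tanβl) = 129 − j112 Ω
Γ_s = (Z_in − Z_s)/(Z_in + Z_s) = (78.7 − j112)/(179 − j112), |Γ_s| = 0.649
VSWR = (1 + |Γ_s|)/(1 − |Γ_s|)

VSWR ≈ 4.7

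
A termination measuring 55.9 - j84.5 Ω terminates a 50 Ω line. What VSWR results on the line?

VSWR ≈ 4.34

Γ = (Z_L − Z_0)/(Z_L + Z_0) = (5.9 − j84.5)/(105.9 − j84.5)
|Γ| = 84.7/135 = 0.625
VSWR = (1 + |Γ|)/(1 − |Γ|) = 1.63/0.375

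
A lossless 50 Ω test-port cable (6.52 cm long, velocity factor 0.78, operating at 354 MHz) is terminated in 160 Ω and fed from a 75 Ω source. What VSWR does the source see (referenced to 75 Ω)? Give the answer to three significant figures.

λ = v/f = 0.78·c / 354 MHz = 0.661 m
βl = 2π·l/λ = 2π × 0.0986 = 35.5°
tan(βl) = 0.714
Z_in = Z_0·(Z_L + jZ_0·tanβl)/(Z_0 + jZ_L·tanβl) = 38.9 − j53.1 Ω
Γ_s = (Z_in − Z_s)/(Z_in + Z_s) = (-36.1 − j53.1)/(114 − j53.1), |Γ_s| = 0.511
VSWR = (1 + |Γ_s|)/(1 − |Γ_s|)

VSWR ≈ 3.09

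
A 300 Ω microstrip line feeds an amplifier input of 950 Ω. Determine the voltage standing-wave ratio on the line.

For a purely resistive load, VSWR = R_L/Z_0 or Z_0/R_L (whichever > 1) = 950/300

VSWR ≈ 3.17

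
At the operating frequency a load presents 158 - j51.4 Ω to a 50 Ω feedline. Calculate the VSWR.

Γ = (Z_L − Z_0)/(Z_L + Z_0) = (108 − j51.4)/(208 − j51.4)
|Γ| = 120/214 = 0.558
VSWR = (1 + |Γ|)/(1 − |Γ|) = 1.56/0.442

VSWR ≈ 3.53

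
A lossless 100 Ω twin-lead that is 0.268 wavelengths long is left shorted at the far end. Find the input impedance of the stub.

βl = 2π × 0.268 = 96.5°
tan(βl) = -8.8
For a shorted stub, Z_in = jZ_0·tan(βl)

Z_in ≈ −j880 Ω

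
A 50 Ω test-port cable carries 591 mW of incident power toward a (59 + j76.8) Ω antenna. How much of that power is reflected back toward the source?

P_reflected ≈ 199 mW

|Γ| = |(9 + j76.8)/(109 + j76.8)| = 0.58
|Γ|² = 0.336
P_refl = |Γ|²·P_inc = 199 mW, P_del = (1 − |Γ|²)·P_inc = 392 mW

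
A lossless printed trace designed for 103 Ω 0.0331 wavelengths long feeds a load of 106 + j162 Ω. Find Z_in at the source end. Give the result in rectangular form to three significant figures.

βl = 2π × 0.0331 = 11.9°
tan(βl) = tan(11.9°) = 0.211
Z_in = Z_0·(Z_L + jZ_0·tanβl)/(Z_0 + jZ_L·tanβl)
     = 103·(106 + j184)/(68.8 + j22.4)

Z_in ≈ 224 + j202 Ω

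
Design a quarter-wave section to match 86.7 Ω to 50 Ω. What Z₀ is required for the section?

Z_qwt = √(Z_0·R_L) = √(50 × 86.7) = √4335

Z_qwt ≈ 65.8 Ω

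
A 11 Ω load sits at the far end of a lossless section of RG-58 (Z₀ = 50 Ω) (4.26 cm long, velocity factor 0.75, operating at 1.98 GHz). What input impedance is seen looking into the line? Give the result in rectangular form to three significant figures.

λ = v/f = 0.75·c / 1.98 GHz = 0.114 m
βl = 2π·l/λ = 2π × 0.375 = 135°
tan(βl) = tan(135°) = -1
Z_in = Z_0·(Z_L + jZ_0·tanβl)/(Z_0 + jZ_L·tanβl)
     = 50·(11 − j50.1)/(50 − j11)

Z_in ≈ 21 − j45.4 Ω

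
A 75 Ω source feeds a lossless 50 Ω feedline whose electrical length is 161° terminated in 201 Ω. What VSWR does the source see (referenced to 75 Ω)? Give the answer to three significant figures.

VSWR ≈ 3.06

tan(βl) = -0.344
Z_in = Z_0·(Z_L + jZ_0·tanβl)/(Z_0 + jZ_L·tanβl) = 77.1 + j89.5 Ω
Γ_s = (Z_in − Z_s)/(Z_in + Z_s) = (2.1 + j89.5)/(152 + j89.5), |Γ_s| = 0.507
VSWR = (1 + |Γ_s|)/(1 − |Γ_s|)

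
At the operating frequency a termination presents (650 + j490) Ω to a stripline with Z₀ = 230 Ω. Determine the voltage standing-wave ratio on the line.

VSWR ≈ 4.57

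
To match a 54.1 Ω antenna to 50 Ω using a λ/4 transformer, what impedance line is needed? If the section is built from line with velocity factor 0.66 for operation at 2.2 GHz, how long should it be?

Z_qwt = √(Z_0·R_L) = √(50 × 54.1) = √2705
λ = 0.66·c/f = 0.09 m, so l = λ/4 = 0.0225 m

Z_qwt ≈ 52 Ω; length ≈ 2.25 cm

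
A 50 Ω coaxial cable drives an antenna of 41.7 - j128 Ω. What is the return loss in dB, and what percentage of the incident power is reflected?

RL ≈ 1.78 dB; 66.4% of incident power reflected

Γ = (-8.3 − j128)/(91.7 − j128), |Γ| = 0.815
RL = −20·log₁₀(0.815) = 1.78 dB
P_refl/P_inc = |Γ|² = 0.664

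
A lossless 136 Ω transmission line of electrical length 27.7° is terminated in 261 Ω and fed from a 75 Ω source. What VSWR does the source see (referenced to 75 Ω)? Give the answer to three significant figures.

VSWR ≈ 3.06

tan(βl) = 0.525
Z_in = Z_0·(Z_L + jZ_0·tanβl)/(Z_0 + jZ_L·tanβl) = 165 − j95.1 Ω
Γ_s = (Z_in − Z_s)/(Z_in + Z_s) = (90.2 − j95.1)/(240 − j95.1), |Γ_s| = 0.507
VSWR = (1 + |Γ_s|)/(1 − |Γ_s|)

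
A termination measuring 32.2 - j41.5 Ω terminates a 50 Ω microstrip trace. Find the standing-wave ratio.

VSWR ≈ 2.92

Γ = (Z_L − Z_0)/(Z_L + Z_0) = (-17.8 − j41.5)/(82.2 − j41.5)
|Γ| = 45.2/92.1 = 0.49
VSWR = (1 + |Γ|)/(1 − |Γ|) = 1.49/0.51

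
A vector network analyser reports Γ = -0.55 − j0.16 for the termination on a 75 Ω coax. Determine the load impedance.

Z_L = Z_0·(1 + Γ)/(1 − Γ) = 75·(0.45 − j0.16)/(1.55 + j0.16)

Z_L ≈ 20.8 − j9.88 Ω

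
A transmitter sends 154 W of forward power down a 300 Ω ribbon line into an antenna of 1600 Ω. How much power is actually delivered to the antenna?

Γ = (1600 − 300)/(1600 + 300) = 0.684
|Γ|² = 0.468
P_refl = |Γ|²·P_inc = 72.1 W, P_del = (1 − |Γ|²)·P_inc = 81.9 W

P_delivered ≈ 81.9 W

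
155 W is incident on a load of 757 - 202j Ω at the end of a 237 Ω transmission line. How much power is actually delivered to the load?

P_delivered ≈ 108 W

|Γ| = |(520 − j202)/(994 − j202)| = 0.55
|Γ|² = 0.302
P_refl = |Γ|²·P_inc = 46.9 W, P_del = (1 − |Γ|²)·P_inc = 108 W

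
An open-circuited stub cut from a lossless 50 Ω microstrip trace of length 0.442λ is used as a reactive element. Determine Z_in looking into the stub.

Z_in ≈ +j131 Ω

βl = 2π × 0.442 = 159°
tan(βl) = -0.381
For an open-circuited stub, Z_in = −jZ_0·cot(βl) = −jZ_0/tan(βl)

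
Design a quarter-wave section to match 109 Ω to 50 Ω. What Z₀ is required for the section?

Z_qwt = √(Z_0·R_L) = √(50 × 109) = √5450

Z_qwt ≈ 73.8 Ω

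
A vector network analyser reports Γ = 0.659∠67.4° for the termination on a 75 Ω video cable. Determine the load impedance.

Z_L = Z_0·(1 + Γ)/(1 − Γ) = 75·(1.25 + j0.608)/(0.747 − j0.608)

Z_L ≈ 45.7 + j98.4 Ω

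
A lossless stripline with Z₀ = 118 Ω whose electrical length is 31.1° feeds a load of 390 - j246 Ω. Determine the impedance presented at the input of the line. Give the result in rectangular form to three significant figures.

Z_in ≈ 58.6 − j129 Ω

tan(βl) = tan(31.1°) = 0.603
Z_in = Z_0·(Z_L + jZ_0·tanβl)/(Z_0 + jZ_L·tanβl)
     = 118·(390 − j175)/(266 + j235)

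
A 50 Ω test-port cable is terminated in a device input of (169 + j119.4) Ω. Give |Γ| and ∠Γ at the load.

Γ ≈ 0.676 ∠ 16.5°

Γ = (Z_L − Z_0)/(Z_L + Z_0) = (119 + j119.4)/(219 + j119.4)
|Γ| = 169/249 = 0.676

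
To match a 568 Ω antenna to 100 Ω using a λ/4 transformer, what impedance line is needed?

Z_qwt ≈ 238 Ω

Z_qwt = √(Z_0·R_L) = √(100 × 568) = √56800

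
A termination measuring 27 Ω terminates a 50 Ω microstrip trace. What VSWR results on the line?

Γ = (27 − 50)/(27 + 50) = -0.299
VSWR = (1 + 0.299)/(1 − 0.299)

VSWR ≈ 1.85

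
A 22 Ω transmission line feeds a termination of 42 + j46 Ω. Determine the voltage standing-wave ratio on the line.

VSWR ≈ 4.5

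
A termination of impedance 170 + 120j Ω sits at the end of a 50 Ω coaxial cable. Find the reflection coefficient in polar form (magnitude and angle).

Γ ≈ 0.677 ∠ 16.4°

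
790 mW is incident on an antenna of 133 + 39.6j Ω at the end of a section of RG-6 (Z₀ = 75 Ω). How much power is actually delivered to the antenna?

P_delivered ≈ 703 mW

|Γ| = |(58 + j39.6)/(208 + j39.6)| = 0.332
|Γ|² = 0.11
P_refl = |Γ|²·P_inc = 86.9 mW, P_del = (1 − |Γ|²)·P_inc = 703 mW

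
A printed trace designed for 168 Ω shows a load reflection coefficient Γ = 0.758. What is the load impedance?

Z_L = Z_0·(1 + Γ)/(1 − Γ) = 168·(1.76)/(0.242)

Z_L ≈ 1220 Ω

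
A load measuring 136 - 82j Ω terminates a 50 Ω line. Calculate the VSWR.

Γ = (Z_L − Z_0)/(Z_L + Z_0) = (86 − j82)/(186 − j82)
|Γ| = 119/203 = 0.585
VSWR = (1 + |Γ|)/(1 − |Γ|) = 1.58/0.415

VSWR ≈ 3.81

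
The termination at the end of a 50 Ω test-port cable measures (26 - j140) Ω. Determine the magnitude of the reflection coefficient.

Γ = (Z_L − Z_0)/(Z_L + Z_0) = (-24 − j140)/(76 − j140)
|Γ| = 142/159

|Γ| ≈ 0.892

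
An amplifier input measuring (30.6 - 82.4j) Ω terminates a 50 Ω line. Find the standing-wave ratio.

VSWR ≈ 6.53

Γ = (Z_L − Z_0)/(Z_L + Z_0) = (-19.4 − j82.4)/(80.6 − j82.4)
|Γ| = 84.7/115 = 0.734
VSWR = (1 + |Γ|)/(1 − |Γ|) = 1.73/0.266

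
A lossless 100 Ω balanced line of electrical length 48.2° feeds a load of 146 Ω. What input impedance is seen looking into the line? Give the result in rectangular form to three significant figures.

Z_in ≈ 89.6 − j34.5 Ω

tan(βl) = tan(48.2°) = 1.12
Z_in = Z_0·(Z_L + jZ_0·tanβl)/(Z_0 + jZ_L·tanβl)
     = 100·(146 + j112)/(100 + j163)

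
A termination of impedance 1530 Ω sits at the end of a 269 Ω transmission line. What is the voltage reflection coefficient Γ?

Γ = 0.701

Γ = (Z_L − Z_0)/(Z_L + Z_0) = (1530 − 269)/(1530 + 269) = 1261/1799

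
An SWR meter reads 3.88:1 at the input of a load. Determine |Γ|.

|Γ| = (S − 1)/(S + 1) = (3.88 − 1)/(3.88 + 1) = 2.88/4.88

|Γ| ≈ 0.59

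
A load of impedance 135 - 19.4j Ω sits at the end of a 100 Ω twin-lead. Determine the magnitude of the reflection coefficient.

|Γ| ≈ 0.17

Γ = (Z_L − Z_0)/(Z_L + Z_0) = (35 − j19.4)/(235 − j19.4)
|Γ| = 40/236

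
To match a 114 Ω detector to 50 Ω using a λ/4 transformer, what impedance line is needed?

Z_qwt ≈ 75.5 Ω

Z_qwt = √(Z_0·R_L) = √(50 × 114) = √5700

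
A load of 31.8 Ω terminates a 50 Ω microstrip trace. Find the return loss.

RL ≈ 13.1 dB

Γ = (31.8 − 50)/(31.8 + 50) = -0.222
RL = −20·log₁₀|Γ| = −20·log₁₀(0.222)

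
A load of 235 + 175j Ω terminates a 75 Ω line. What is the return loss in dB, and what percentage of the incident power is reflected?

Γ = (160 + j175)/(310 + j175), |Γ| = 0.666
RL = −20·log₁₀(0.666) = 3.53 dB
P_refl/P_inc = |Γ|² = 0.444

RL ≈ 3.53 dB; 44.4% of incident power reflected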